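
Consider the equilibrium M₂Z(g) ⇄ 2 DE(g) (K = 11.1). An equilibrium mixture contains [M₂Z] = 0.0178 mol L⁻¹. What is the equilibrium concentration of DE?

At equilibrium, K = [DE]² / [M₂Z] = 11.1.
([DE])² / (0.0178) = 11.1
[DE]² = 0.198 ⇒ [DE] = 0.444 mol L⁻¹

[DE] = 0.444 mol L⁻¹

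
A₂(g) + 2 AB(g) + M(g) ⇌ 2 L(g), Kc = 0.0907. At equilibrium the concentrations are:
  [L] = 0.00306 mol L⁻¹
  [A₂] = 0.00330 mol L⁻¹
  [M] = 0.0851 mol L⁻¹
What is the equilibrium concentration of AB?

[AB] = 0.606 mol L⁻¹

At equilibrium, Kc = [L]² / ([A₂]·[AB]²·[M]) = 0.0907.
(0.00306)² / ((0.00330)·([AB])²·(0.0851)) = 0.0907
[AB]² = 0.368 ⇒ [AB] = 0.606 mol L⁻¹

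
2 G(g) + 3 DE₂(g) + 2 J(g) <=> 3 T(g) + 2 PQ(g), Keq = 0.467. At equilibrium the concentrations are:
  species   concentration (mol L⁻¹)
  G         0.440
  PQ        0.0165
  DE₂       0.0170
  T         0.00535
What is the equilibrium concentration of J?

[J] = 0.00969 mol L⁻¹

At equilibrium, Keq = [T]³·[PQ]² / ([G]²·[DE₂]³·[J]²) = 0.467.
(0.00535)³·(0.0165)² / ((0.440)²·(0.0170)³·([J])²) = 0.467
[J]² = 9.39×10⁻⁵ ⇒ [J] = 0.00969 mol L⁻¹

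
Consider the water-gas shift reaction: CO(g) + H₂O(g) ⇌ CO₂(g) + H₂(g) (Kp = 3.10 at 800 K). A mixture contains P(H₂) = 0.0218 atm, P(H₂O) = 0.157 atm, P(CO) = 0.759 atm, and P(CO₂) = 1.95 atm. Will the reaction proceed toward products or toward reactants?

toward products

Qp = P(CO₂)·P(H₂) / (P(CO)·P(H₂O)) = (1.95)·(0.0218) / ((0.759)·(0.157)) = 0.357
Qp = 0.357 < Kp = 3.10, so the forward reaction proceeds.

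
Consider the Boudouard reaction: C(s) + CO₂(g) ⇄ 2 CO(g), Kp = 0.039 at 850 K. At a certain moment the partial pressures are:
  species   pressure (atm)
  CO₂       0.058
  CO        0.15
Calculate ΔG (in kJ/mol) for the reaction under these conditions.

ΔG = 16.2 kJ/mol

(C is a pure solid — omitted from Qp.)
Qp = P(CO)² / P(CO₂) = (0.15)² / (0.058) = 0.388
ΔG = RT ln(Qp/Kp) = (8.314 J mol⁻¹ K⁻¹)(850 K) × ln(0.388/0.039)
   = (7.067 kJ/mol)(2.297) = 16.2 kJ/mol
ΔG > 0, so the forward reaction is non-spontaneous (proceeds in reverse).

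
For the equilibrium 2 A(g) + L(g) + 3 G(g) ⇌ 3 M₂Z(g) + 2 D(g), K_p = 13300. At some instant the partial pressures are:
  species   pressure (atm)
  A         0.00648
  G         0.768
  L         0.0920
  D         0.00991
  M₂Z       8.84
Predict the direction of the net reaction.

Q_p = P(M₂Z)³·P(D)² / (P(A)²·P(L)·P(G)³) = (8.84)³·(0.00991)² / ((0.00648)²·(0.0920)·(0.768)³) = 38800
Q_p = 38800 > K_p = 13300, so the reverse reaction proceeds.

in the reverse direction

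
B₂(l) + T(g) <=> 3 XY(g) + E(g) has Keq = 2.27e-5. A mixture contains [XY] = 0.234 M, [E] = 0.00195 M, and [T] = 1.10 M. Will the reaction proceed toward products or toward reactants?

at equilibrium

(B₂ is a pure liquid — omitted from Q.)
Q = [XY]³·[E] / [T] = (0.234)³·(0.00195) / (1.10) = 2.27e-5
Q = 2.27e-5 = Keq, so the system is already at equilibrium.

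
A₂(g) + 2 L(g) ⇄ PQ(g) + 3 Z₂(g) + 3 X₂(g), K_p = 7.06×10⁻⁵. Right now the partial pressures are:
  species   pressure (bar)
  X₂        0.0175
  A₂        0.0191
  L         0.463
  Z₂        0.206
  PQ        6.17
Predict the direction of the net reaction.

neither direction; the system is at equilibrium

Q_p = P(PQ)·P(Z₂)³·P(X₂)³ / (P(A₂)·P(L)²) = (6.17)·(0.206)³·(0.0175)³ / ((0.0191)·(0.463)²) = 7.06×10⁻⁵
Q_p = 7.06×10⁻⁵ = K_p, so the system is already at equilibrium.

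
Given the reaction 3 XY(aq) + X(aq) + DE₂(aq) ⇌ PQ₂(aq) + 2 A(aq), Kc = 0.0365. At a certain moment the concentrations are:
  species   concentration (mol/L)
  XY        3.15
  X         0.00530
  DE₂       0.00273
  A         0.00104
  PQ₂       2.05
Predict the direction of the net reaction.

Qc = [PQ₂]·[A]² / ([XY]³·[X]·[DE₂]) = (2.05)·(0.00104)² / ((3.15)³·(0.00530)·(0.00273)) = 0.00490
Qc = 0.00490 < Kc = 0.0365, so the forward reaction proceeds.

forward (toward products)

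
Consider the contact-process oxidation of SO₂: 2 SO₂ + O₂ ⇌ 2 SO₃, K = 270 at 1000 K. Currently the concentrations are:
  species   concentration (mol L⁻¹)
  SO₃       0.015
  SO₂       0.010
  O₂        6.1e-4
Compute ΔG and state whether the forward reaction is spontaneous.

ΔG = 21.7 kJ/mol; the forward reaction is non-spontaneous

Q = [SO₃]² / ([SO₂]²·[O₂]) = (0.015)² / ((0.010)²·(6.1e-4)) = 3690
ΔG = RT ln(Q/K) = (8.314 J mol⁻¹ K⁻¹)(1000 K) × ln(3690/270)
   = (8.314 kJ/mol)(2.615) = 21.7 kJ/mol
ΔG > 0, so the forward reaction is non-spontaneous (proceeds in reverse).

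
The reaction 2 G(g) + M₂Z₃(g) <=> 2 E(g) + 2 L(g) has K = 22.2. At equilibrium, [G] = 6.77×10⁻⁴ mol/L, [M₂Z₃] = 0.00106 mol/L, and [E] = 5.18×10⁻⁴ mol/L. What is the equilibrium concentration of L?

At equilibrium, K = [E]²·[L]² / ([G]²·[M₂Z₃]) = 22.2.
(5.18×10⁻⁴)²·([L])² / ((6.77×10⁻⁴)²·(0.00106)) = 22.2
[L]² = 0.0402 ⇒ [L] = 0.200 mol/L

[L] = 0.200 mol/L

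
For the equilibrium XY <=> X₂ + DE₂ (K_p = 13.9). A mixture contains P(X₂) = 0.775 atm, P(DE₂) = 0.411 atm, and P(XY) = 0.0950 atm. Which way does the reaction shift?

to the right

Q_p = P(X₂)·P(DE₂) / P(XY) = (0.775)·(0.411) / (0.0950) = 3.35
Q_p = 3.35 < K_p = 13.9, so the forward reaction proceeds.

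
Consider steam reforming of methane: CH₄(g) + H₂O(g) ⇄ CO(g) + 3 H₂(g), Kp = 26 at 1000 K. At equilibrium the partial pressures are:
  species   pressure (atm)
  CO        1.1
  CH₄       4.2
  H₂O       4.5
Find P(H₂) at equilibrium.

At equilibrium, Kp = P(CO)·P(H₂)³ / (P(CH₄)·P(H₂O)) = 26.
(1.1)·(P(H₂))³ / ((4.2)·(4.5)) = 26
P(H₂)³ = 447 ⇒ P(H₂) = 7.6 atm

P(H₂) = 7.6 atm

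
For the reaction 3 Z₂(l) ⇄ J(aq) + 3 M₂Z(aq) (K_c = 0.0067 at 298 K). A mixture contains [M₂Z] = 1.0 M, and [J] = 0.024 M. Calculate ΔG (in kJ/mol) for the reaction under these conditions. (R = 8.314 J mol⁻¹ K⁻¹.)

ΔG = 3.16 kJ/mol

(Z₂ is a pure liquid — omitted from Q_c.)
Q_c = [J]·[M₂Z]³ = (0.024)·(1.0)³ = 0.0240
ΔG = RT ln(Q_c/K_c) = (8.314 J mol⁻¹ K⁻¹)(298 K) × ln(0.0240/0.0067)
   = (2.478 kJ/mol)(1.276) = 3.16 kJ/mol
ΔG > 0, so the forward reaction is non-spontaneous (proceeds in reverse).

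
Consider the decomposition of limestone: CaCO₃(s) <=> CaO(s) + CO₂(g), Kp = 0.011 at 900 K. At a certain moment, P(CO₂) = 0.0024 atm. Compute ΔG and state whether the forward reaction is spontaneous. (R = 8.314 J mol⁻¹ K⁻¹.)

(CaCO₃, CaO are pure solids — omitted from Qp.)
Qp = P(CO₂) = 0.00240
ΔG = RT ln(Qp/Kp) = (8.314 J mol⁻¹ K⁻¹)(900 K) × ln(0.00240/0.011)
   = (7.483 kJ/mol)(-1.522) = -11.4 kJ/mol
ΔG < 0, so the forward reaction is spontaneous (proceeds forward).

ΔG = -11.4 kJ/mol; the forward reaction is spontaneous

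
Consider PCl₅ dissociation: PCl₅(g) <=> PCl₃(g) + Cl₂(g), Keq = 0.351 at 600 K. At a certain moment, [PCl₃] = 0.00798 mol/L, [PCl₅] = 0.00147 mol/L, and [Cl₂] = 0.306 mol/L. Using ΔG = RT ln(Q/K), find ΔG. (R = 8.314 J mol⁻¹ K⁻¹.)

ΔG = 7.75 kJ/mol

Q = [PCl₃]·[Cl₂] / [PCl₅] = (0.00798)·(0.306) / (0.00147) = 1.66
ΔG = RT ln(Q/Keq) = (8.314 J mol⁻¹ K⁻¹)(600 K) × ln(1.66/0.351)
   = (4.988 kJ/mol)(1.554) = 7.75 kJ/mol
ΔG > 0, so the forward reaction is non-spontaneous (proceeds in reverse).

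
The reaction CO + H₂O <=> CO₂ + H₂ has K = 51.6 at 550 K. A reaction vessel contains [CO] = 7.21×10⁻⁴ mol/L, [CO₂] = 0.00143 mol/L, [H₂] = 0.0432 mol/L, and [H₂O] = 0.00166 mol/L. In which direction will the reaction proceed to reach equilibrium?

Q = [CO₂]·[H₂] / ([CO]·[H₂O]) = (0.00143)·(0.0432) / ((7.21×10⁻⁴)·(0.00166)) = 51.6
Q = 51.6 = K, so the system is already at equilibrium.

no net change (already at equilibrium)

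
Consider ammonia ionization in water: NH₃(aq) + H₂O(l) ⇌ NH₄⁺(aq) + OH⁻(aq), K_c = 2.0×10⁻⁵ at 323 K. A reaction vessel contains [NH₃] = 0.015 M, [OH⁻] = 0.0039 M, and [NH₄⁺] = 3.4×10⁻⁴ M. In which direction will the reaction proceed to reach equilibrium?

(H₂O is a pure liquid — omitted from Q_c.)
Q_c = [NH₄⁺]·[OH⁻] / [NH₃] = (3.4×10⁻⁴)·(0.0039) / (0.015) = 8.8×10⁻⁵
Q_c = 8.8×10⁻⁵ > K_c = 2.0×10⁻⁵, so the reverse reaction proceeds.

reverse (toward reactants)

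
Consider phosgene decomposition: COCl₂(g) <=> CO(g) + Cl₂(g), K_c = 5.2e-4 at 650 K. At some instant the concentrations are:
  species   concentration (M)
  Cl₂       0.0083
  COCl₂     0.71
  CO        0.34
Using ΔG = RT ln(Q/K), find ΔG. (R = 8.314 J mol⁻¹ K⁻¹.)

ΔG = 11.0 kJ/mol

Q_c = [CO]·[Cl₂] / [COCl₂] = (0.34)·(0.0083) / (0.71) = 0.00397
ΔG = RT ln(Q_c/K_c) = (8.314 J mol⁻¹ K⁻¹)(650 K) × ln(0.00397/5.2e-4)
   = (5.404 kJ/mol)(2.033) = 11.0 kJ/mol
ΔG > 0, so the forward reaction is non-spontaneous (proceeds in reverse).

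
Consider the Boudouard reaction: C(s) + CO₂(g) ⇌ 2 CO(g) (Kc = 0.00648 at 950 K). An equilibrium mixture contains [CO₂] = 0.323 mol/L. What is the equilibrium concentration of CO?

[CO] = 0.0457 mol/L

(C is a pure solid — omitted from Kc.)
At equilibrium, Kc = [CO]² / [CO₂] = 0.00648.
([CO])² / (0.323) = 0.00648
[CO]² = 0.00209 ⇒ [CO] = 0.0457 mol/L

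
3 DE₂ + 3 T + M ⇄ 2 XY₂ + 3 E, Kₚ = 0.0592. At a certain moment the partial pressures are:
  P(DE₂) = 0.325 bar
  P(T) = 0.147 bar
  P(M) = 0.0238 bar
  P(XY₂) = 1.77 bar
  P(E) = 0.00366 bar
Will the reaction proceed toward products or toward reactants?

Qₚ = P(XY₂)²·P(E)³ / (P(DE₂)³·P(T)³·P(M)) = (1.77)²·(0.00366)³ / ((0.325)³·(0.147)³·(0.0238)) = 0.0592
Qₚ = 0.0592 = Kₚ, so the system is already at equilibrium.

at equilibrium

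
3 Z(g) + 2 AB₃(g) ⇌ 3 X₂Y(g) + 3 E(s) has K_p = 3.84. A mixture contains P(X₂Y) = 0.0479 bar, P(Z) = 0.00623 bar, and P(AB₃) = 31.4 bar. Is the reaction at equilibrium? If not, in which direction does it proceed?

(E is a pure solid — omitted from Q_p.)
Q_p = P(X₂Y)³ / (P(Z)³·P(AB₃)²) = (0.0479)³ / ((0.00623)³·(31.4)²) = 0.461
Q_p = 0.461 < K_p = 3.84, so the forward reaction proceeds.

toward products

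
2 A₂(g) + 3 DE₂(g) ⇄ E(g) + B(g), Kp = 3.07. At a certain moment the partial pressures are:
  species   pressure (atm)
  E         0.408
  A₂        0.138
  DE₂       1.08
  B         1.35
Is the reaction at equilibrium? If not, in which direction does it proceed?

in the reverse direction

Qp = P(E)·P(B) / (P(A₂)²·P(DE₂)³) = (0.408)·(1.35) / ((0.138)²·(1.08)³) = 23.0
Qp = 23.0 > Kp = 3.07, so the reverse reaction proceeds.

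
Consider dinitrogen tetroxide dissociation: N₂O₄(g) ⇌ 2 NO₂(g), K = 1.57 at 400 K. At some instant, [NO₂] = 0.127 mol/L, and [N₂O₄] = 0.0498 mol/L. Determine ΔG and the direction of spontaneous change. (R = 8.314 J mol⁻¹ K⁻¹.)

ΔG = -5.25 kJ/mol; the forward reaction is spontaneous

Q = [NO₂]² / [N₂O₄] = (0.127)² / (0.0498) = 0.324
ΔG = RT ln(Q/K) = (8.314 J mol⁻¹ K⁻¹)(400 K) × ln(0.324/1.57)
   = (3.326 kJ/mol)(-1.578) = -5.25 kJ/mol
ΔG < 0, so the forward reaction is spontaneous (proceeds forward).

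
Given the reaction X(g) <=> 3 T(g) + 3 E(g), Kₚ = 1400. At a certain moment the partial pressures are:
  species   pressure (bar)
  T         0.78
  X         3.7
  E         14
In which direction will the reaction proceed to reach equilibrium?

Qₚ = P(T)³·P(E)³ / P(X) = (0.78)³·(14)³ / (3.7) = 350
Qₚ = 350 < Kₚ = 1400, so the forward reaction proceeds.

toward products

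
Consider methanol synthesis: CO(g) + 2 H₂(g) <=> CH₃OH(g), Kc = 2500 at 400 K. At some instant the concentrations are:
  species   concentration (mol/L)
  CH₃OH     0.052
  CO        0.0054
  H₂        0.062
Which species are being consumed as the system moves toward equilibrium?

none (at equilibrium)

Qc = [CH₃OH] / ([CO]·[H₂]²) = (0.052) / ((0.0054)·(0.062)²) = 2500
Qc = 2500 = Kc; the system is at equilibrium.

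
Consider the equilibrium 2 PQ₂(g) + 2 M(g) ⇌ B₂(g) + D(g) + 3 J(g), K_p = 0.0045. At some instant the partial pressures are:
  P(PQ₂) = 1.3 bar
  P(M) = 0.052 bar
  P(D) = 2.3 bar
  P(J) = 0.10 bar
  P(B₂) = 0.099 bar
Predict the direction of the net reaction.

Q_p = P(B₂)·P(D)·P(J)³ / (P(PQ₂)²·P(M)²) = (0.099)·(2.3)·(0.10)³ / ((1.3)²·(0.052)²) = 0.050
Q_p = 0.050 > K_p = 0.0045, so the reverse reaction proceeds.

reverse (toward reactants)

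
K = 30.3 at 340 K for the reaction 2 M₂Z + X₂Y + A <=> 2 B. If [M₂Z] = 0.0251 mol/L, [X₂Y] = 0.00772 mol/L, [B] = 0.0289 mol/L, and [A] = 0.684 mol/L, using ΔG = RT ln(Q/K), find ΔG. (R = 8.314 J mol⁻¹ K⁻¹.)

Q = [B]² / ([M₂Z]²·[X₂Y]·[A]) = (0.0289)² / ((0.0251)²·(0.00772)·(0.684)) = 251
ΔG = RT ln(Q/K) = (8.314 J mol⁻¹ K⁻¹)(340 K) × ln(251/30.3)
   = (2.827 kJ/mol)(2.114) = 5.98 kJ/mol
ΔG > 0, so the forward reaction is non-spontaneous (proceeds in reverse).

ΔG = 5.98 kJ/mol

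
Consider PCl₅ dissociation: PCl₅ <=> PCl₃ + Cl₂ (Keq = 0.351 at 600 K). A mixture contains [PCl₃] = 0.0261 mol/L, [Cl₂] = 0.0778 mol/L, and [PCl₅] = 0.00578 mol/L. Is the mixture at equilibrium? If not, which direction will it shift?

Q = [PCl₃]·[Cl₂] / [PCl₅] = (0.0261)·(0.0778) / (0.00578) = 0.351
Q = 0.351 = Keq; the system is at equilibrium.

yes, at equilibrium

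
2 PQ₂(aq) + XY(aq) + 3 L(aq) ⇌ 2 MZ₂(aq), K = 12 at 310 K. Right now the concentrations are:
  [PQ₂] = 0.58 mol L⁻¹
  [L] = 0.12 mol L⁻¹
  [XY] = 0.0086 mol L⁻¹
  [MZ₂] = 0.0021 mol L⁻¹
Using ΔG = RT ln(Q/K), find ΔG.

ΔG = -6.73 kJ/mol

Q = [MZ₂]² / ([PQ₂]²·[XY]·[L]³) = (0.0021)² / ((0.58)²·(0.0086)·(0.12)³) = 0.882
ΔG = RT ln(Q/K) = (8.314 J mol⁻¹ K⁻¹)(310 K) × ln(0.882/12)
   = (2.577 kJ/mol)(-2.610) = -6.73 kJ/mol
ΔG < 0, so the forward reaction is spontaneous (proceeds forward).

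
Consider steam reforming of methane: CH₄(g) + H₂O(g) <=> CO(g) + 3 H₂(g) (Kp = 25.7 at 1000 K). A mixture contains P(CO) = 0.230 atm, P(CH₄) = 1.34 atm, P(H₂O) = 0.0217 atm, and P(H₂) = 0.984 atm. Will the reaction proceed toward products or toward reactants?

Qp = P(CO)·P(H₂)³ / (P(CH₄)·P(H₂O)) = (0.230)·(0.984)³ / ((1.34)·(0.0217)) = 7.54
Qp = 7.54 < Kp = 25.7, so the forward reaction proceeds.

toward products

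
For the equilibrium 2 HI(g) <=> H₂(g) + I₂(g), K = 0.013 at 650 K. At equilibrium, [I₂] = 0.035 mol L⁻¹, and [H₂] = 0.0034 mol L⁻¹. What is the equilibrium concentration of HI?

At equilibrium, K = [H₂]·[I₂] / [HI]² = 0.013.
(0.0034)·(0.035) / ([HI])² = 0.013
[HI]² = 0.00915 ⇒ [HI] = 0.096 mol L⁻¹

[HI] = 0.096 mol L⁻¹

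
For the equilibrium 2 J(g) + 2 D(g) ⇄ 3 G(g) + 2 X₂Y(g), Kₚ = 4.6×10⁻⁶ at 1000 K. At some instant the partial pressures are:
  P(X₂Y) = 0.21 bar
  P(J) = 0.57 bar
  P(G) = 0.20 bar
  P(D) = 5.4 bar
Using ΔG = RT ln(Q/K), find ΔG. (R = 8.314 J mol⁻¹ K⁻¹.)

ΔG = 17.4 kJ/mol

Qₚ = P(G)³·P(X₂Y)² / (P(J)²·P(D)²) = (0.20)³·(0.21)² / ((0.57)²·(5.4)²) = 3.72×10⁻⁵
ΔG = RT ln(Qₚ/Kₚ) = (8.314 J mol⁻¹ K⁻¹)(1000 K) × ln(3.72×10⁻⁵/4.6×10⁻⁶)
   = (8.314 kJ/mol)(2.090) = 17.4 kJ/mol
ΔG > 0, so the forward reaction is non-spontaneous (proceeds in reverse).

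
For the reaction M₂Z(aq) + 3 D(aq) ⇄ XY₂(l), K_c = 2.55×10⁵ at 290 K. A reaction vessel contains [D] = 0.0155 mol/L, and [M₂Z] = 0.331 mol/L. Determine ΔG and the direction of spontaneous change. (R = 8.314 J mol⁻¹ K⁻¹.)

ΔG = 2.79 kJ/mol; the forward reaction is non-spontaneous

(XY₂ is a pure liquid — omitted from Q_c.)
Q_c = 1 / ([M₂Z]·[D]³) = 1 / ((0.331)·(0.0155)³) = 8.11×10⁵
ΔG = RT ln(Q_c/K_c) = (8.314 J mol⁻¹ K⁻¹)(290 K) × ln(8.11×10⁵/2.55×10⁵)
   = (2.411 kJ/mol)(1.157) = 2.79 kJ/mol
ΔG > 0, so the forward reaction is non-spontaneous (proceeds in reverse).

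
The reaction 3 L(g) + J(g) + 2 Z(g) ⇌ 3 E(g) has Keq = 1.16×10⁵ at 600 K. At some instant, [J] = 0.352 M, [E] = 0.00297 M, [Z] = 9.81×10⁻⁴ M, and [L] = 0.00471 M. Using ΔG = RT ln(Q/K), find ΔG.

Q = [E]³ / ([L]³·[J]·[Z]²) = (0.00297)³ / ((0.00471)³·(0.352)·(9.81×10⁻⁴)²) = 7.40×10⁵
ΔG = RT ln(Q/Keq) = (8.314 J mol⁻¹ K⁻¹)(600 K) × ln(7.40×10⁵/1.16×10⁵)
   = (4.988 kJ/mol)(1.853) = 9.24 kJ/mol
ΔG > 0, so the forward reaction is non-spontaneous (proceeds in reverse).

ΔG = 9.24 kJ/mol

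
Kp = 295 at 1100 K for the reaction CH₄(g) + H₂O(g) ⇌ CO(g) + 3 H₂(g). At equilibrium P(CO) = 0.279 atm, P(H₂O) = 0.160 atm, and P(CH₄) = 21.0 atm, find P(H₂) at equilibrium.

At equilibrium, Kp = P(CO)·P(H₂)³ / (P(CH₄)·P(H₂O)) = 295.
(0.279)·(P(H₂))³ / ((21.0)·(0.160)) = 295
P(H₂)³ = 3550 ⇒ P(H₂) = 15.3 atm

P(H₂) = 15.3 atm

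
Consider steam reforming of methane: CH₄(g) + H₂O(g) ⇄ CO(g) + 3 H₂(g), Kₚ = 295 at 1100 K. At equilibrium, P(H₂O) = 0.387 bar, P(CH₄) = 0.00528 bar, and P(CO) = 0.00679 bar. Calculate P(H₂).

P(H₂) = 4.46 bar

At equilibrium, Kₚ = P(CO)·P(H₂)³ / (P(CH₄)·P(H₂O)) = 295.
(0.00679)·(P(H₂))³ / ((0.00528)·(0.387)) = 295
P(H₂)³ = 88.8 ⇒ P(H₂) = 4.46 bar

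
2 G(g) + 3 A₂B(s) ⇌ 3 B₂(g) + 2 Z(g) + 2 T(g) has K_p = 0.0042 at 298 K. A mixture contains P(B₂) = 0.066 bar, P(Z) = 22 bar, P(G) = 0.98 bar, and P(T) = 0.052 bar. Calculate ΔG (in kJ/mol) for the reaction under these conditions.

ΔG = -5.88 kJ/mol

(A₂B is a pure solid — omitted from Q_p.)
Q_p = P(B₂)³·P(Z)²·P(T)² / P(G)² = (0.066)³·(22)²·(0.052)² / (0.98)² = 3.92e-4
ΔG = RT ln(Q_p/K_p) = (8.314 J mol⁻¹ K⁻¹)(298 K) × ln(3.92e-4/0.0042)
   = (2.478 kJ/mol)(-2.372) = -5.88 kJ/mol
ΔG < 0, so the forward reaction is spontaneous (proceeds forward).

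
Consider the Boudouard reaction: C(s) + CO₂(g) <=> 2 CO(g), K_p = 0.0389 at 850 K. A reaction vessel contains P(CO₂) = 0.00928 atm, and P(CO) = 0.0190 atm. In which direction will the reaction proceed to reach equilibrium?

at equilibrium

(C is a pure solid — omitted from Q_p.)
Q_p = P(CO)² / P(CO₂) = (0.0190)² / (0.00928) = 0.0389
Q_p = 0.0389 = K_p, so the system is already at equilibrium.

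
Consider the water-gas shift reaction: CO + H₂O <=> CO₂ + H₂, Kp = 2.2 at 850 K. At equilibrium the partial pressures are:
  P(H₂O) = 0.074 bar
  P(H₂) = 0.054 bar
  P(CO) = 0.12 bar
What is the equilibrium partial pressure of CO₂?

P(CO₂) = 0.36 bar

At equilibrium, Kp = P(CO₂)·P(H₂) / (P(CO)·P(H₂O)) = 2.2.
(P(CO₂))·(0.054) / ((0.12)·(0.074)) = 2.2
P(CO₂) = 0.362 = 0.36 bar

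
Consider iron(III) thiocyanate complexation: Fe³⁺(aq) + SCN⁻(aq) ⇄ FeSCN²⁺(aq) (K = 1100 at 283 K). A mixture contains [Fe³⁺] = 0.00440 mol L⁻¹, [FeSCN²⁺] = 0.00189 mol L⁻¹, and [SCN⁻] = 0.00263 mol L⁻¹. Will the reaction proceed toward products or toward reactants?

Q = [FeSCN²⁺] / ([Fe³⁺]·[SCN⁻]) = (0.00189) / ((0.00440)·(0.00263)) = 163
Q = 163 < K = 1100, so the forward reaction proceeds.

to the right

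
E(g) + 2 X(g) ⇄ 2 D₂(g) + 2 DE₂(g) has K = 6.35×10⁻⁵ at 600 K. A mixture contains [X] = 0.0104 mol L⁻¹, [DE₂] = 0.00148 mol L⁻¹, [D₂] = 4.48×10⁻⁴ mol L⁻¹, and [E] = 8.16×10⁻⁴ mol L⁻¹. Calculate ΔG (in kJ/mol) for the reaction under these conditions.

Q = [D₂]²·[DE₂]² / ([E]·[X]²) = (4.48×10⁻⁴)²·(0.00148)² / ((8.16×10⁻⁴)·(0.0104)²) = 4.98×10⁻⁶
ΔG = RT ln(Q/K) = (8.314 J mol⁻¹ K⁻¹)(600 K) × ln(4.98×10⁻⁶/6.35×10⁻⁵)
   = (4.988 kJ/mol)(-2.546) = -12.7 kJ/mol
ΔG < 0, so the forward reaction is spontaneous (proceeds forward).

ΔG = -12.7 kJ/mol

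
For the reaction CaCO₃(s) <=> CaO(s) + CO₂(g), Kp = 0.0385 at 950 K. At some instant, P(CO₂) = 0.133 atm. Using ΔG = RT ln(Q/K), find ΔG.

(CaCO₃, CaO are pure solids — omitted from Qp.)
Qp = P(CO₂) = 0.133
ΔG = RT ln(Qp/Kp) = (8.314 J mol⁻¹ K⁻¹)(950 K) × ln(0.133/0.0385)
   = (7.898 kJ/mol)(1.240) = 9.79 kJ/mol
ΔG > 0, so the forward reaction is non-spontaneous (proceeds in reverse).

ΔG = 9.79 kJ/mol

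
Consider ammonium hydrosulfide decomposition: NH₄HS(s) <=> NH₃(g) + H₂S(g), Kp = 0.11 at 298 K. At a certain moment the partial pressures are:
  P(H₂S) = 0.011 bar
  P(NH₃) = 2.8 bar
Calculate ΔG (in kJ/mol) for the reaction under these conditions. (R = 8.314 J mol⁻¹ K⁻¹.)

(NH₄HS is a pure solid — omitted from Qp.)
Qp = P(NH₃)·P(H₂S) = (2.8)·(0.011) = 0.0308
ΔG = RT ln(Qp/Kp) = (8.314 J mol⁻¹ K⁻¹)(298 K) × ln(0.0308/0.11)
   = (2.478 kJ/mol)(-1.273) = -3.15 kJ/mol
ΔG < 0, so the forward reaction is spontaneous (proceeds forward).

ΔG = -3.15 kJ/mol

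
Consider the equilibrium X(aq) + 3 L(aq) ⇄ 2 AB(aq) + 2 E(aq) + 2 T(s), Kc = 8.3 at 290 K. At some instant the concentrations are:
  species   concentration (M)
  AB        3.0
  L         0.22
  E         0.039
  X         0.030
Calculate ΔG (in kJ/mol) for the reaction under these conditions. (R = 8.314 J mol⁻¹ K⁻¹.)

ΔG = 3.96 kJ/mol

(T is a pure solid — omitted from Qc.)
Qc = [AB]²·[E]² / ([X]·[L]³) = (3.0)²·(0.039)² / ((0.030)·(0.22)³) = 42.9
ΔG = RT ln(Qc/Kc) = (8.314 J mol⁻¹ K⁻¹)(290 K) × ln(42.9/8.3)
   = (2.411 kJ/mol)(1.643) = 3.96 kJ/mol
ΔG > 0, so the forward reaction is non-spontaneous (proceeds in reverse).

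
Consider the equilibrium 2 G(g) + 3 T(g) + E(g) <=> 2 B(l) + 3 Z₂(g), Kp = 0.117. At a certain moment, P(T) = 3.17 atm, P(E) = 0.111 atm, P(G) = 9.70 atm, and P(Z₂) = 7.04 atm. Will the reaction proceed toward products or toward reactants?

toward reactants

(B is a pure liquid — omitted from Qp.)
Qp = P(Z₂)³ / (P(G)²·P(T)³·P(E)) = (7.04)³ / ((9.70)²·(3.17)³·(0.111)) = 1.05
Qp = 1.05 > Kp = 0.117, so the reverse reaction proceeds.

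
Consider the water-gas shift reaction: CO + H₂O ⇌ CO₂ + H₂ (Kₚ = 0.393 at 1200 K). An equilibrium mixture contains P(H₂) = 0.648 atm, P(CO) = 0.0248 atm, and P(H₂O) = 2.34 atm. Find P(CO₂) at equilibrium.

At equilibrium, Kₚ = P(CO₂)·P(H₂) / (P(CO)·P(H₂O)) = 0.393.
(P(CO₂))·(0.648) / ((0.0248)·(2.34)) = 0.393
P(CO₂) = 0.0352 atm

P(CO₂) = 0.0352 atm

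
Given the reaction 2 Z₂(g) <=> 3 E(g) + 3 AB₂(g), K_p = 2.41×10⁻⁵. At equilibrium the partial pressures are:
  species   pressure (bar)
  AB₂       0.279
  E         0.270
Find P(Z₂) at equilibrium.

P(Z₂) = 4.21 bar

At equilibrium, K_p = P(E)³·P(AB₂)³ / P(Z₂)² = 2.41×10⁻⁵.
(0.270)³·(0.279)³ / (P(Z₂))² = 2.41×10⁻⁵
P(Z₂)² = 17.7 ⇒ P(Z₂) = 4.21 bar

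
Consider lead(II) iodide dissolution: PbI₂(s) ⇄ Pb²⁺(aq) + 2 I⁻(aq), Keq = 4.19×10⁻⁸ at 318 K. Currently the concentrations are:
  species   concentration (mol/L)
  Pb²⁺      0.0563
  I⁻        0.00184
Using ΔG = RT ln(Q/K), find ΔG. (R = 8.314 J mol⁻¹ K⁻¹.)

(PbI₂ is a pure solid — omitted from Q.)
Q = [Pb²⁺]·[I⁻]² = (0.0563)·(0.00184)² = 1.91×10⁻⁷
ΔG = RT ln(Q/Keq) = (8.314 J mol⁻¹ K⁻¹)(318 K) × ln(1.91×10⁻⁷/4.19×10⁻⁸)
   = (2.644 kJ/mol)(1.517) = 4.01 kJ/mol
ΔG > 0, so the forward reaction is non-spontaneous (proceeds in reverse).

ΔG = 4.01 kJ/mol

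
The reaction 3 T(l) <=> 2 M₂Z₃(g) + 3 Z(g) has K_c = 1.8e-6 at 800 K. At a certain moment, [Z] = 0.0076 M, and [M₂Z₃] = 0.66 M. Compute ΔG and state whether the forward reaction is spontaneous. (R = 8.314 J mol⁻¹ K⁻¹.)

(T is a pure liquid — omitted from Q_c.)
Q_c = [M₂Z₃]²·[Z]³ = (0.66)²·(0.0076)³ = 1.91e-7
ΔG = RT ln(Q_c/K_c) = (8.314 J mol⁻¹ K⁻¹)(800 K) × ln(1.91e-7/1.8e-6)
   = (6.651 kJ/mol)(-2.243) = -14.9 kJ/mol
ΔG < 0, so the forward reaction is spontaneous (proceeds forward).

ΔG = -14.9 kJ/mol; the forward reaction is spontaneous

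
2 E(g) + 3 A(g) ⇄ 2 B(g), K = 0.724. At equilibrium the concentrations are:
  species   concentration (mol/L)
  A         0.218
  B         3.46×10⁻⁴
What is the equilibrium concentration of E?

At equilibrium, K = [B]² / ([E]²·[A]³) = 0.724.
(3.46×10⁻⁴)² / (([E])²·(0.218)³) = 0.724
[E]² = 1.60×10⁻⁵ ⇒ [E] = 0.00400 mol/L

[E] = 0.00400 mol/L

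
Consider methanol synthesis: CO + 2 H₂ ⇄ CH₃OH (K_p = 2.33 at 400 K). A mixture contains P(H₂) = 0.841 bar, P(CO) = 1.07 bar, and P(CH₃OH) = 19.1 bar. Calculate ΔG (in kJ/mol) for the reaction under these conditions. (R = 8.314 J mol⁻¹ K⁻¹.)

Q_p = P(CH₃OH) / (P(CO)·P(H₂)²) = (19.1) / ((1.07)·(0.841)²) = 25.2
ΔG = RT ln(Q_p/K_p) = (8.314 J mol⁻¹ K⁻¹)(400 K) × ln(25.2/2.33)
   = (3.326 kJ/mol)(2.381) = 7.92 kJ/mol
ΔG > 0, so the forward reaction is non-spontaneous (proceeds in reverse).

ΔG = 7.92 kJ/mol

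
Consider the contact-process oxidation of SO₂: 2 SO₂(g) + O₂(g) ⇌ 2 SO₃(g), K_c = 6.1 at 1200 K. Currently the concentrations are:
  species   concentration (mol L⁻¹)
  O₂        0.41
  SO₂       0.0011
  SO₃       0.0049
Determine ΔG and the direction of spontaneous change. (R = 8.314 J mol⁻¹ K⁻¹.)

ΔG = 20.7 kJ/mol; the forward reaction is non-spontaneous

Q_c = [SO₃]² / ([SO₂]²·[O₂]) = (0.0049)² / ((0.0011)²·(0.41)) = 48.4
ΔG = RT ln(Q_c/K_c) = (8.314 J mol⁻¹ K⁻¹)(1200 K) × ln(48.4/6.1)
   = (9.977 kJ/mol)(2.071) = 20.7 kJ/mol
ΔG > 0, so the forward reaction is non-spontaneous (proceeds in reverse).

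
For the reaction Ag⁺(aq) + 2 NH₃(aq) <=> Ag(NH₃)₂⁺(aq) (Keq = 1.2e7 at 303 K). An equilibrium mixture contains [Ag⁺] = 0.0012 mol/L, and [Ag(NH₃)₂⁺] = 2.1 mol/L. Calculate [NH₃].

[NH₃] = 0.012 mol/L

At equilibrium, Keq = [Ag(NH₃)₂⁺] / ([Ag⁺]·[NH₃]²) = 1.2e7.
(2.1) / ((0.0012)·([NH₃])²) = 1.2e7
[NH₃]² = 1.46e-4 ⇒ [NH₃] = 0.012 mol/L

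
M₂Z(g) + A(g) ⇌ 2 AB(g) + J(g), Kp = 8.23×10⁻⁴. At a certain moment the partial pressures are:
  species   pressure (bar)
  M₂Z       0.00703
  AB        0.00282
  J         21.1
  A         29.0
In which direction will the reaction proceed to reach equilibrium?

neither direction; the system is at equilibrium

Qp = P(AB)²·P(J) / (P(M₂Z)·P(A)) = (0.00282)²·(21.1) / ((0.00703)·(29.0)) = 8.23×10⁻⁴
Qp = 8.23×10⁻⁴ = Kp, so the system is already at equilibrium.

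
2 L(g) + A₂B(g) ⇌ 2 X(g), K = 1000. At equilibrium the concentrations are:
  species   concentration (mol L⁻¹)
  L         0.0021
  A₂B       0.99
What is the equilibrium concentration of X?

[X] = 0.066 mol L⁻¹

At equilibrium, K = [X]² / ([L]²·[A₂B]) = 1000.
([X])² / ((0.0021)²·(0.99)) = 1000
[X]² = 0.00437 ⇒ [X] = 0.066 mol L⁻¹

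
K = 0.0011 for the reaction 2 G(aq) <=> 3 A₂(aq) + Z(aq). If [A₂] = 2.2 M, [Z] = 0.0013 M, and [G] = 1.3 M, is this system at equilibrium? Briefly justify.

Q = [A₂]³·[Z] / [G]² = (2.2)³·(0.0013) / (1.3)² = 0.0082
Q = 0.0082 > K = 0.0011: net reverse reaction.

no; Q > K, reaction proceeds in reverse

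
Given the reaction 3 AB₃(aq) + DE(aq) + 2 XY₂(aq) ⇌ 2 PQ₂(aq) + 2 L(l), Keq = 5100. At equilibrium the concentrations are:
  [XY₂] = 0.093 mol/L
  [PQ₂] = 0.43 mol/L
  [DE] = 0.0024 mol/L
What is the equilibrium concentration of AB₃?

[AB₃] = 1.2 mol/L

(L is a pure liquid — omitted from Keq.)
At equilibrium, Keq = [PQ₂]² / ([AB₃]³·[DE]·[XY₂]²) = 5100.
(0.43)² / (([AB₃])³·(0.0024)·(0.093)²) = 5100
[AB₃]³ = 1.75 ⇒ [AB₃] = 1.2 mol/L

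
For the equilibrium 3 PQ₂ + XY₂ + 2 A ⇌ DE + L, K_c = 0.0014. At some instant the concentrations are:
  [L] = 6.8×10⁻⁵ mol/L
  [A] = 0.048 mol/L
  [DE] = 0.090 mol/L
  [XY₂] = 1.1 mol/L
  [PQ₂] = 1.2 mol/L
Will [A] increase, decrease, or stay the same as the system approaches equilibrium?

stay the same

Q_c = [DE]·[L] / ([PQ₂]³·[XY₂]·[A]²) = (0.090)·(6.8×10⁻⁵) / ((1.2)³·(1.1)·(0.048)²) = 0.0014
Q_c = 0.0014 = K_c; the system is at equilibrium.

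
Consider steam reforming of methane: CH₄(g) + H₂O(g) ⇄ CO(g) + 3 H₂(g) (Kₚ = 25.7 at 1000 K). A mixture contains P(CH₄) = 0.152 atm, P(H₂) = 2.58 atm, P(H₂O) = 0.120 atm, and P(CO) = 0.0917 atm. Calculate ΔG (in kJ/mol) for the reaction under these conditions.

ΔG = 10.1 kJ/mol

Qₚ = P(CO)·P(H₂)³ / (P(CH₄)·P(H₂O)) = (0.0917)·(2.58)³ / ((0.152)·(0.120)) = 86.3
ΔG = RT ln(Qₚ/Kₚ) = (8.314 J mol⁻¹ K⁻¹)(1000 K) × ln(86.3/25.7)
   = (8.314 kJ/mol)(1.211) = 10.1 kJ/mol
ΔG > 0, so the forward reaction is non-spontaneous (proceeds in reverse).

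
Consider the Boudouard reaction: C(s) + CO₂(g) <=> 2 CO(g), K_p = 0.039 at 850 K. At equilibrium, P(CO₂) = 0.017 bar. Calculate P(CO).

(C is a pure solid — omitted from K_p.)
At equilibrium, K_p = P(CO)² / P(CO₂) = 0.039.
(P(CO))² / (0.017) = 0.039
P(CO)² = 6.63e-4 ⇒ P(CO) = 0.026 bar

P(CO) = 0.026 bar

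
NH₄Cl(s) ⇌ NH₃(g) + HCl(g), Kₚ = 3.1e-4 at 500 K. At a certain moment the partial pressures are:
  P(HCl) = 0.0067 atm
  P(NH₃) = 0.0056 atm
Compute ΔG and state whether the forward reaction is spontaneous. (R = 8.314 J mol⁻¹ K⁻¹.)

(NH₄Cl is a pure solid — omitted from Qₚ.)
Qₚ = P(NH₃)·P(HCl) = (0.0056)·(0.0067) = 3.75e-5
ΔG = RT ln(Qₚ/Kₚ) = (8.314 J mol⁻¹ K⁻¹)(500 K) × ln(3.75e-5/3.1e-4)
   = (4.157 kJ/mol)(-2.112) = -8.78 kJ/mol
ΔG < 0, so the forward reaction is spontaneous (proceeds forward).

ΔG = -8.78 kJ/mol; the forward reaction is spontaneous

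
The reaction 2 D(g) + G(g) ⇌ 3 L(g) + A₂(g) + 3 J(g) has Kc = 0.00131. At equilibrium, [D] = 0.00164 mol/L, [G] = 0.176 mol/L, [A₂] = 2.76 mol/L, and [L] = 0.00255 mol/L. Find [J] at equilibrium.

At equilibrium, Kc = [L]³·[A₂]·[J]³ / ([D]²·[G]) = 0.00131.
(0.00255)³·(2.76)·([J])³ / ((0.00164)²·(0.176)) = 0.00131
[J]³ = 0.0136 ⇒ [J] = 0.238 mol/L

[J] = 0.238 mol/L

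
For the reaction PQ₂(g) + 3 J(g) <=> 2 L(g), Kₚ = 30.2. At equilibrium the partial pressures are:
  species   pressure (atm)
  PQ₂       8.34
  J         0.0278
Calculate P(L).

P(L) = 0.0736 atm

At equilibrium, Kₚ = P(L)² / (P(PQ₂)·P(J)³) = 30.2.
(P(L))² / ((8.34)·(0.0278)³) = 30.2
P(L)² = 0.00541 ⇒ P(L) = 0.0736 atm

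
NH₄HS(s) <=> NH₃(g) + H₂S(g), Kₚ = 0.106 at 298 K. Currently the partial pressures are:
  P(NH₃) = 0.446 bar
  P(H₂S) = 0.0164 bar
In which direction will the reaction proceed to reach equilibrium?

forward (toward products)

(NH₄HS is a pure solid — omitted from Qₚ.)
Qₚ = P(NH₃)·P(H₂S) = (0.446)·(0.0164) = 0.00731
Qₚ = 0.00731 < Kₚ = 0.106, so the forward reaction proceeds.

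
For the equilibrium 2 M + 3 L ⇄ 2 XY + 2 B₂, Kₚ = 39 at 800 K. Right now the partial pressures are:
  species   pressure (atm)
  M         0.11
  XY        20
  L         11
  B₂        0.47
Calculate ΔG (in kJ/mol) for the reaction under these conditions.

Qₚ = P(XY)²·P(B₂)² / (P(M)²·P(L)³) = (20)²·(0.47)² / ((0.11)²·(11)³) = 5.49
ΔG = RT ln(Qₚ/Kₚ) = (8.314 J mol⁻¹ K⁻¹)(800 K) × ln(5.49/39)
   = (6.651 kJ/mol)(-1.961) = -13.0 kJ/mol
ΔG < 0, so the forward reaction is spontaneous (proceeds forward).

ΔG = -13.0 kJ/mol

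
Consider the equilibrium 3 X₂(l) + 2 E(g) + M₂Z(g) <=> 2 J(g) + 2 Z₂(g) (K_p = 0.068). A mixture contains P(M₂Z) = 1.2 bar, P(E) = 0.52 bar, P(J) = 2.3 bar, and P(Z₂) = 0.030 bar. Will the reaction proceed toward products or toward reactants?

forward (toward products)

(X₂ is a pure liquid — omitted from Q_p.)
Q_p = P(J)²·P(Z₂)² / (P(E)²·P(M₂Z)) = (2.3)²·(0.030)² / ((0.52)²·(1.2)) = 0.015
Q_p = 0.015 < K_p = 0.068, so the forward reaction proceeds.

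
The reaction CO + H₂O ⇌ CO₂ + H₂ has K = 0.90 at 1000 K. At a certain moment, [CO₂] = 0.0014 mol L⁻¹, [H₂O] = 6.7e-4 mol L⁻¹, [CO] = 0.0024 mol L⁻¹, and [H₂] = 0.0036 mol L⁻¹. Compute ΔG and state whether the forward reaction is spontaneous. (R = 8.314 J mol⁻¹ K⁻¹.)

Q = [CO₂]·[H₂] / ([CO]·[H₂O]) = (0.0014)·(0.0036) / ((0.0024)·(6.7e-4)) = 3.13
ΔG = RT ln(Q/K) = (8.314 J mol⁻¹ K⁻¹)(1000 K) × ln(3.13/0.90)
   = (8.314 kJ/mol)(1.246) = 10.4 kJ/mol
ΔG > 0, so the forward reaction is non-spontaneous (proceeds in reverse).

ΔG = 10.4 kJ/mol; the forward reaction is non-spontaneous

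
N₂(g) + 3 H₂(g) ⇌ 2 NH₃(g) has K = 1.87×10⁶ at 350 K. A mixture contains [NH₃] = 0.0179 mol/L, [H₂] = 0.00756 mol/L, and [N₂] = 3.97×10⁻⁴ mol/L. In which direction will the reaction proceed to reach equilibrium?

Q = [NH₃]² / ([N₂]·[H₂]³) = (0.0179)² / ((3.97×10⁻⁴)·(0.00756)³) = 1.87×10⁶
Q = 1.87×10⁶ = K, so the system is already at equilibrium.

neither direction; the system is at equilibrium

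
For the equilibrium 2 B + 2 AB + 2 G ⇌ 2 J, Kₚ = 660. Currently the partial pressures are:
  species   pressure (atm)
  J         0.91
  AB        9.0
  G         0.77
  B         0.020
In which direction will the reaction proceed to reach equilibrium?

Qₚ = P(J)² / (P(B)²·P(AB)²·P(G)²) = (0.91)² / ((0.020)²·(9.0)²·(0.77)²) = 43
Qₚ = 43 < Kₚ = 660, so the forward reaction proceeds.

toward products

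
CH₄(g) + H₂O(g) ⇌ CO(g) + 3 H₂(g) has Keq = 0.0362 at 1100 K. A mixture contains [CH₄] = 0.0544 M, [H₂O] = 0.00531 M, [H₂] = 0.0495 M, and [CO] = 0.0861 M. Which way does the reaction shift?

Q = [CO]·[H₂]³ / ([CH₄]·[H₂O]) = (0.0861)·(0.0495)³ / ((0.0544)·(0.00531)) = 0.0362
Q = 0.0362 = Keq, so the system is already at equilibrium.

neither direction; the system is at equilibrium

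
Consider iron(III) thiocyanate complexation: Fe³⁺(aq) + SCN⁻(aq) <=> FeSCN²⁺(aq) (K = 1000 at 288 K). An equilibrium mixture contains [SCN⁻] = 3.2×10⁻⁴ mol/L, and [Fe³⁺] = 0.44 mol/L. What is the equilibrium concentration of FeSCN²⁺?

At equilibrium, K = [FeSCN²⁺] / ([Fe³⁺]·[SCN⁻]) = 1000.
([FeSCN²⁺]) / ((0.44)·(3.2×10⁻⁴)) = 1000
[FeSCN²⁺] = 0.141 = 0.14 mol/L

[FeSCN²⁺] = 0.14 mol/L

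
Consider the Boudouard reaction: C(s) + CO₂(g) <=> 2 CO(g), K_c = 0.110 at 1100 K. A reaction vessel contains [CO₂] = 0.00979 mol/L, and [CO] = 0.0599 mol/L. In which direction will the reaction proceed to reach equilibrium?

(C is a pure solid — omitted from Q_c.)
Q_c = [CO]² / [CO₂] = (0.0599)² / (0.00979) = 0.366
Q_c = 0.366 > K_c = 0.110, so the reverse reaction proceeds.

toward reactants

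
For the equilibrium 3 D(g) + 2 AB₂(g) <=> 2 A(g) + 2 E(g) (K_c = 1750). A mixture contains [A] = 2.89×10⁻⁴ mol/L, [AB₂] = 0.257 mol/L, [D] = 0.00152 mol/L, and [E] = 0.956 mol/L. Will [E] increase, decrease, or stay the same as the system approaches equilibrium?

increase

Q_c = [A]²·[E]² / ([D]³·[AB₂]²) = (2.89×10⁻⁴)²·(0.956)² / ((0.00152)³·(0.257)²) = 329
Q_c = 329 < K_c = 1750: net forward reaction.
E is a product, so it increases.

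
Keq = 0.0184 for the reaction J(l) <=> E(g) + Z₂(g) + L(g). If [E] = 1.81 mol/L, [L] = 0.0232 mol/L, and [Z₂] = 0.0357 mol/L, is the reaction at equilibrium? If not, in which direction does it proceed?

toward products

(J is a pure liquid — omitted from Q.)
Q = [E]·[Z₂]·[L] = (1.81)·(0.0357)·(0.0232) = 0.00150
Q = 0.00150 < Keq = 0.0184, so the forward reaction proceeds.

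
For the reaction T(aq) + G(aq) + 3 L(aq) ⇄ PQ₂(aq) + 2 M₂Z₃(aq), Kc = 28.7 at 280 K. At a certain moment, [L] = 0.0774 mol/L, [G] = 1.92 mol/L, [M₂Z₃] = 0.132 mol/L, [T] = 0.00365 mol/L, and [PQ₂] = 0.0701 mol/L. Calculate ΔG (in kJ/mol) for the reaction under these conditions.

Qc = [PQ₂]·[M₂Z₃]² / ([T]·[G]·[L]³) = (0.0701)·(0.132)² / ((0.00365)·(1.92)·(0.0774)³) = 376
ΔG = RT ln(Qc/Kc) = (8.314 J mol⁻¹ K⁻¹)(280 K) × ln(376/28.7)
   = (2.328 kJ/mol)(2.573) = 5.99 kJ/mol
ΔG > 0, so the forward reaction is non-spontaneous (proceeds in reverse).

ΔG = 5.99 kJ/mol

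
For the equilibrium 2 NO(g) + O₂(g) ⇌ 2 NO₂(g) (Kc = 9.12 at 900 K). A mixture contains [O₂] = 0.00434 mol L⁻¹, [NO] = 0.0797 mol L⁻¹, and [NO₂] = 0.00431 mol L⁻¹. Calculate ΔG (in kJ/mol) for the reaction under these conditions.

ΔG = -19.5 kJ/mol

Qc = [NO₂]² / ([NO]²·[O₂]) = (0.00431)² / ((0.0797)²·(0.00434)) = 0.674
ΔG = RT ln(Qc/Kc) = (8.314 J mol⁻¹ K⁻¹)(900 K) × ln(0.674/9.12)
   = (7.483 kJ/mol)(-2.605) = -19.5 kJ/mol
ΔG < 0, so the forward reaction is spontaneous (proceeds forward).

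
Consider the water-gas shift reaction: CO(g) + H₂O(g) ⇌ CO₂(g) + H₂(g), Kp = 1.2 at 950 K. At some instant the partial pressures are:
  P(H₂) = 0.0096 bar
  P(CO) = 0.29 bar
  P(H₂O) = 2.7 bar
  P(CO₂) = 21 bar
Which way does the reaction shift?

Qp = P(CO₂)·P(H₂) / (P(CO)·P(H₂O)) = (21)·(0.0096) / ((0.29)·(2.7)) = 0.26
Qp = 0.26 < Kp = 1.2, so the forward reaction proceeds.

in the forward direction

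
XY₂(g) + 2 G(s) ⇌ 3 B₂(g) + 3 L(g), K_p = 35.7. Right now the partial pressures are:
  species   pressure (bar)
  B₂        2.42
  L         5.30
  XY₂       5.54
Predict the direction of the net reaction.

reverse (toward reactants)

(G is a pure solid — omitted from Q_p.)
Q_p = P(B₂)³·P(L)³ / P(XY₂) = (2.42)³·(5.30)³ / (5.54) = 381
Q_p = 381 > K_p = 35.7, so the reverse reaction proceeds.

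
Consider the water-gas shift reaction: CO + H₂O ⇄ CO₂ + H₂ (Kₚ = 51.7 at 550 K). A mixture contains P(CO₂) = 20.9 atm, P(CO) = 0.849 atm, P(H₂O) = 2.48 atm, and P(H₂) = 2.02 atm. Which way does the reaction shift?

toward products

Qₚ = P(CO₂)·P(H₂) / (P(CO)·P(H₂O)) = (20.9)·(2.02) / ((0.849)·(2.48)) = 20.1
Qₚ = 20.1 < Kₚ = 51.7, so the forward reaction proceeds.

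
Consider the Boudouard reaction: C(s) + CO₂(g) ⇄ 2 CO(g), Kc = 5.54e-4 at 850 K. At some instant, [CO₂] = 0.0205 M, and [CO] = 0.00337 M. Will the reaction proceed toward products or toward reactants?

(C is a pure solid — omitted from Qc.)
Qc = [CO]² / [CO₂] = (0.00337)² / (0.0205) = 5.54e-4
Qc = 5.54e-4 = Kc, so the system is already at equilibrium.

at equilibrium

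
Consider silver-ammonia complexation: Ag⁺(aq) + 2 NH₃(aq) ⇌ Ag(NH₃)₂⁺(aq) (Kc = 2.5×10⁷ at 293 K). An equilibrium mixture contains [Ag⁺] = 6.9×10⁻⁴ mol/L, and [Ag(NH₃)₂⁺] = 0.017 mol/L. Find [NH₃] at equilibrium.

At equilibrium, Kc = [Ag(NH₃)₂⁺] / ([Ag⁺]·[NH₃]²) = 2.5×10⁷.
(0.017) / ((6.9×10⁻⁴)·([NH₃])²) = 2.5×10⁷
[NH₃]² = 9.86×10⁻⁷ ⇒ [NH₃] = 9.9×10⁻⁴ mol/L

[NH₃] = 9.9×10⁻⁴ mol/L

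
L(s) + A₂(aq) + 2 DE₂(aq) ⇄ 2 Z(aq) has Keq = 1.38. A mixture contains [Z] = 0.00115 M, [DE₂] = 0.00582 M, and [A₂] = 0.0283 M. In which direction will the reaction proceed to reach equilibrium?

(L is a pure solid — omitted from Q.)
Q = [Z]² / ([A₂]·[DE₂]²) = (0.00115)² / ((0.0283)·(0.00582)²) = 1.38
Q = 1.38 = Keq, so the system is already at equilibrium.

neither direction; the system is at equilibrium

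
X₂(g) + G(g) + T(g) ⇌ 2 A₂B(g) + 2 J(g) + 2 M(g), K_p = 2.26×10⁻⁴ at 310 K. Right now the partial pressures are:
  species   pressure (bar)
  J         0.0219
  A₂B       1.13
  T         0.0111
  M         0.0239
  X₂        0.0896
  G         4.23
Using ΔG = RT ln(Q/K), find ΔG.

Q_p = P(A₂B)²·P(J)²·P(M)² / (P(X₂)·P(G)·P(T)) = (1.13)²·(0.0219)²·(0.0239)² / ((0.0896)·(4.23)·(0.0111)) = 8.32×10⁻⁵
ΔG = RT ln(Q_p/K_p) = (8.314 J mol⁻¹ K⁻¹)(310 K) × ln(8.32×10⁻⁵/2.26×10⁻⁴)
   = (2.577 kJ/mol)(-0.9993) = -2.58 kJ/mol
ΔG < 0, so the forward reaction is spontaneous (proceeds forward).

ΔG = -2.58 kJ/mol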